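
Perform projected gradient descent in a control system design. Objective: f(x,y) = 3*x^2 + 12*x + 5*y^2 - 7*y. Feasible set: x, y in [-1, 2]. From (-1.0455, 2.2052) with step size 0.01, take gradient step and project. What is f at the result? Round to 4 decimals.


Step 1: Compute gradient at (-1.0455, 2.2052).
grad_x = 2*3*-1.0455 + 12 = 5.727
grad_y = 2*5*2.2052 - 7 = 15.052
Step 2: Gradient step.
x_raw = -1.0455 - 0.01*5.727 = -1.1028
y_raw = 2.2052 - 0.01*15.052 = 2.0547
Step 3: Project onto [-1, 2].
x_proj = clip(-1.1028) = -1.0
y_proj = clip(2.0547) = 2.0
Step 4: Evaluate f.
f(-1.0, 2.0) = -3.0


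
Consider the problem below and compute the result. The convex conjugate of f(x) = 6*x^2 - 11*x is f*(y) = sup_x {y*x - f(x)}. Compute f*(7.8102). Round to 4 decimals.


f*(y) = sup_x {y*x - a*x^2 - b*x} = sup_x {(y-b)*x - a*x^2}
FOC: (y - b) - 2a*x = 0 => x* = (y - b)/(2a)
x* = (7.8102 + 11)/(2*6) = 1.5675
f*(7.8102) = (y-b)^2/(4a) = (7.8102 + 11)^2/(4*6)
= 353.8236/24 = 14.7427


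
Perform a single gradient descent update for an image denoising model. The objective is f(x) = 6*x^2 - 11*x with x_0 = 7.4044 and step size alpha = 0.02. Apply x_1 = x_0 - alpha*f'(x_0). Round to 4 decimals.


We compute the gradient at x_0 and apply the update.
f'(x) = 12*x - 11
f'(7.4044) = 12*7.4044 - 11 = 77.8528
x_1 = 7.4044 - 0.02*77.8528 = 5.8473


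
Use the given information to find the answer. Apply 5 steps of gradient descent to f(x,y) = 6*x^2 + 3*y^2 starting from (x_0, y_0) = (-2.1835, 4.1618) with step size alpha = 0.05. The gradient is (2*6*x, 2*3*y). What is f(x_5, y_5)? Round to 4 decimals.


Gradient descent on f(x,y) = 6*x^2 + 3*y^2.
Starting point: (-2.1835, 4.1618), alpha = 0.05
Step 1: grad_x = 2*6*-2.1835 = -26.202, grad_y = 2*3*4.1618 = 24.9708
  x_1 = -2.1835 - 0.05*-26.202 = -0.8734
  y_1 = 4.1618 - 0.05*24.9708 = 2.9133
Step 2: grad_x = 2*6*-0.8734 = -10.4808, grad_y = 2*3*2.9133 = 17.4796
  x_2 = -0.8734 - 0.05*-10.4808 = -0.3494
  y_2 = 2.9133 - 0.05*17.4796 = 2.0393
Step 3: grad_x = 2*6*-0.3494 = -4.1923, grad_y = 2*3*2.0393 = 12.2357
  x_3 = -0.3494 - 0.05*-4.1923 = -0.1397
  y_3 = 2.0393 - 0.05*12.2357 = 1.4275
Step 4: grad_x = 2*6*-0.1397 = -1.6769, grad_y = 2*3*1.4275 = 8.565
  x_4 = -0.1397 - 0.05*-1.6769 = -0.0559
  y_4 = 1.4275 - 0.05*8.565 = 0.9992
Step 5: grad_x = 2*6*-0.0559 = -0.6708, grad_y = 2*3*0.9992 = 5.9955
  x_5 = -0.0559 - 0.05*-0.6708 = -0.0224
  y_5 = 0.9992 - 0.05*5.9955 = 0.6995
f(-0.0224, 0.6995) = 6*(-0.0224)^2 + 3*0.6995^2 = 1.4708


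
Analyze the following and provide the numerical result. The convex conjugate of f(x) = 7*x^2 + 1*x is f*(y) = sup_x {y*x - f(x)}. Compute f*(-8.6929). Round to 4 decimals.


f*(y) = sup_x {y*x - a*x^2 - b*x} = sup_x {(y-b)*x - a*x^2}
FOC: (y - b) - 2a*x = 0 => x* = (y - b)/(2a)
x* = (-8.6929 - 1)/(2*7) = -0.6924
f*(-8.6929) = (y-b)^2/(4a) = (-8.6929 - 1)^2/(4*7)
= 93.9523/28 = 3.3554


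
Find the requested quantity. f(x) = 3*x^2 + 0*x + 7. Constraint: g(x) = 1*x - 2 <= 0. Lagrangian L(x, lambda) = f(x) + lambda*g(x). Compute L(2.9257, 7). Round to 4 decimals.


Step 1: Evaluate f(x).
f(2.9257) = 3*2.9257^2 + 0*2.9257 + 7 = 32.6792
Step 2: Evaluate g(x).
g(2.9257) = 1*2.9257 - 2 = 0.9257
Step 3: Compute Lagrangian.
L = 32.6792 + 7*0.9257 = 39.1591


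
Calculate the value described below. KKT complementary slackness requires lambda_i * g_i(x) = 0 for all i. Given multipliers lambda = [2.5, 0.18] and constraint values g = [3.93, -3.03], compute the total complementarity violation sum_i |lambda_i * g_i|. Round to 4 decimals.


KKT complementary slackness check:
lambda_1 * g_1 = 2.5 * 3.93 = 9.825
lambda_2 * g_2 = 0.18 * -3.03 = -0.5454
Total violation = 9.825 + 0.5454 = 10.3704


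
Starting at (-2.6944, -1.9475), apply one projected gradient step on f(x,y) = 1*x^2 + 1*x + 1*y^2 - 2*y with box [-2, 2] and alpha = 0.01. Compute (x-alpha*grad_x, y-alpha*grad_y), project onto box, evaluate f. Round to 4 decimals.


Step 1: Compute gradient at (-2.6944, -1.9475).
grad_x = 2*1*-2.6944 + 1 = -4.3888
grad_y = 2*1*-1.9475 - 2 = -5.895
Step 2: Gradient step.
x_raw = -2.6944 - 0.01*-4.3888 = -2.6505
y_raw = -1.9475 - 0.01*-5.895 = -1.8886
Step 3: Project onto [-2, 2].
x_proj = clip(-2.6505) = -2.0
y_proj = clip(-1.8886) = -1.8886
Step 4: Evaluate f.
f(-2.0, -1.8886) = 9.3437


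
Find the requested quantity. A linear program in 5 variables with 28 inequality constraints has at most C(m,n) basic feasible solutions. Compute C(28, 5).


Each vertex corresponds to some choice of n active constraints out of m, so the number of vertices is at most C(m, n) = m! / (n!(m-n)!).
m = 28, n = 5
Numerator: 28 * 27 * 26 * 25 * 24
Denominator: 5! = 120
C(28, 5) = 98280


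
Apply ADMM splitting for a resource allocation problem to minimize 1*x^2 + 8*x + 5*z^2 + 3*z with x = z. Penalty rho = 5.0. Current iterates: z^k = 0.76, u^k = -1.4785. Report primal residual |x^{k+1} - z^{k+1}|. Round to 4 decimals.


ADMM iteration with rho = 5.0, z^k = 0.76, u^k = -1.4785
Step 1: x-update.
Minimize 1*x^2 + 8*x + (5.0/2)*(x - 0.76 - 1.4785)^2
FOC: (2*1 + 5.0)*x = -8 + 5.0*(0.76 + 1.4785)
x^{k+1} = 0.4561
Step 2: z-update.
Minimize 5*z^2 + 3*z + (5.0/2)*(0.4561 - z - 1.4785)^2
FOC: (2*5 + 5.0)*z = -3 + 5.0*(0.4561 - 1.4785)
z^{k+1} = -0.5408
Step 3: u-update.
u^{k+1} = -1.4785 + 0.4561 + 0.5408 = -0.4816
Step 4: Primal residual = |0.4561 + 0.5408| = 0.9969


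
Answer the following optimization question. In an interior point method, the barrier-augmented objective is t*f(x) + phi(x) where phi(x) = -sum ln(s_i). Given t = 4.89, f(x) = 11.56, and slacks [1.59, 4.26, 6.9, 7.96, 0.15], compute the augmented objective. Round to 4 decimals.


Step 1: Compute log-barrier.
ln values: [0.4637, 1.4493, 1.9315, 2.0744, -1.8971]
phi = -(0.4637 + 1.4493 + 1.9315 + 2.0744 - 1.8971) = -4.0218
Step 2: Compute augmented objective.
t*f(x) = 4.89*11.56 = 56.5284
Total = 56.5284 - 4.0218 = 52.5066


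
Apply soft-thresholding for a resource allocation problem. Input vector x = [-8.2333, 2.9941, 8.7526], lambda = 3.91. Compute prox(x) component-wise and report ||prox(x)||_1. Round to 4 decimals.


Soft-thresholding with lambda = 3.91:
prox(-8.2333) = sign(-8.2333)*max(|-8.2333| - 3.91, 0) = -4.3233
prox(2.9941) = sign(2.9941)*max(|2.9941| - 3.91, 0) = 0.0
prox(8.7526) = sign(8.7526)*max(|8.7526| - 3.91, 0) = 4.8426
prox(x) = [-4.3233, 0.0, 4.8426]
||prox(x)||_1 = 4.3233 + 0.0 + 4.8426 = 9.1659


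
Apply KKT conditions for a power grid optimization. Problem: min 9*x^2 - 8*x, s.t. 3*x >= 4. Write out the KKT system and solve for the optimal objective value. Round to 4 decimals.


Step 1: Try lambda = 0 (constraint inactive).
x_unc = 8/(2*9) = 0.4444
Check: 3*0.4444 = 1.3332 < 4 -- violated!
Step 2: Constraint must be active: 3*x = 4
x* = 4/3 = 1.3333 (rounded; the exact value 4/3 is used below)
lambda = (2*9*(4/3) - 8)/3 = 5.3333
Step 3: Compute optimal value.
f(x*) = 9*(4/3)^2 - 8*(4/3) = 5.3333


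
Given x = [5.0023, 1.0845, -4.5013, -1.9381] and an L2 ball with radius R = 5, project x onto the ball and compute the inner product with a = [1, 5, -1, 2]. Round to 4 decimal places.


Step 1: Compute ||x|| (intermediates to 6 decimals).
||x|| = sqrt(5.0023^2 + 1.0845^2 + (-4.5013)^2 + (-1.9381)^2) = 7.086401
Step 2: Project.
Since ||x|| > R, scale = R/||x|| = 5/7.086401 = 0.705577, proj(x) = scale * x
proj(x) = [3.529508, 0.765198, -3.176014, -1.367479]
Step 3: Dot product.
a^T * proj(x) = 1*3.529508 + 5*0.765198 - 1*(-3.176014) + 2*(-1.367479) = 7.7966


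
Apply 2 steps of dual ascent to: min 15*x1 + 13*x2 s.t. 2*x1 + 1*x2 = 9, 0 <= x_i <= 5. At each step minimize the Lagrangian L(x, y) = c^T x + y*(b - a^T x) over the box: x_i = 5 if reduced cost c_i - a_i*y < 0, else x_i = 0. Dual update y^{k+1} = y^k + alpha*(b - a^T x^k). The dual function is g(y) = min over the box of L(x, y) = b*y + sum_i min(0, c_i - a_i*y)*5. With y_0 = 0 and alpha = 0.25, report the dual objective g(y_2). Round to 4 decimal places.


Dual ascent for LP: min 15*x1 + 13*x2, 2*x1 + 1*x2 = 9, 0 <= x_i <= 5
Step 1: y^k = 0.0, reduced costs: (15.0, 13.0)
  x^k = (0.0, 0.0), subgradient = b - a^T x = 9.0
  y^{k+1} = 0.0 + 0.25*9.0 = 2.25
Step 2: y^k = 2.25, reduced costs: (10.5, 10.75)
  x^k = (0.0, 0.0), subgradient = b - a^T x = 9.0
  y^{k+1} = 2.25 + 0.25*9.0 = 4.5
Dual objective at y_2 = 4.5: reduced costs (6.0, 8.5), box minimizer x = (0.0, 0.0)
g(y_2) = b*y + (c1 - a1*y)*x1 + (c2 - a2*y)*x2 = 9*4.5 + 6.0*0.0 + 8.5*0.0 = 40.5 + 0.0 + 0.0 = 40.5


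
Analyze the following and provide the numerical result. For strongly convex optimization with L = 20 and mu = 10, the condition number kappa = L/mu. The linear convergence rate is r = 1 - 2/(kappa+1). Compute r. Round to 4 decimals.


Step 1: Compute the condition number.
kappa = L/mu = 20/10 = 2.0
Step 2: Compute the convergence rate.
r = 1 - 2/(kappa + 1) = 1 - 2*mu/(L + mu) = (L - mu)/(L + mu) = 10/30 = 0.3333


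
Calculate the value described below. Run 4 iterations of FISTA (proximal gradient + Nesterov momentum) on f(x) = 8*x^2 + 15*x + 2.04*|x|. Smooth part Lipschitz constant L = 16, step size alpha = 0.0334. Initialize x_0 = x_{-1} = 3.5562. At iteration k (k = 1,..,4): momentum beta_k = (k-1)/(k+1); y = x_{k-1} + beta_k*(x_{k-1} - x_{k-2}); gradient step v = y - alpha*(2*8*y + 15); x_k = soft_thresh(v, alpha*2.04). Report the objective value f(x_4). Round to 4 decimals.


FISTA on f(x) = 8*x^2 + 15*x + 2.04*|x|
L = 16, alpha = 0.0334
Iteration 1: beta = 0.0, y = 3.5562 + 0.0*(3.5562 - 3.5562) = 3.5562
  grad(y) = 71.8992, v = y - alpha*grad = 1.1548
  prox(v) = soft_thresh(1.1548, 0.0681) = 1.0866
Iteration 2: beta = 0.3333, y = 1.0866 + 0.3333*(1.0866 - 3.5562) = 0.2634
  grad(y) = 19.2151, v = y - alpha*grad = -0.3783
  prox(v) = soft_thresh(-0.3783, 0.0681) = -0.3102
Iteration 3: beta = 0.5, y = -0.3102 + 0.5*(-0.3102 - 1.0866) = -1.0086
  grad(y) = -1.138, v = y - alpha*grad = -0.9706
  prox(v) = soft_thresh(-0.9706, 0.0681) = -0.9025
Iteration 4: beta = 0.6, y = -0.9025 + 0.6*(-0.9025 + 0.3102) = -1.2578
  grad(y) = -5.1255, v = y - alpha*grad = -1.0867
  prox(v) = soft_thresh(-1.0867, 0.0681) = -1.0185
f(x_4) = 8*(-1.0185)^2 + 15*(-1.0185) + 2.04*|-1.0185| = -4.901


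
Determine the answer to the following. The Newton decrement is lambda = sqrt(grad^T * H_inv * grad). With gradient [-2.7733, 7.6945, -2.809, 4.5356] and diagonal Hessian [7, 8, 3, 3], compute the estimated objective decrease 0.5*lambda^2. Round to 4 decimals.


Step 1: H is diagonal, so H^(-1) * g = [-0.3962, 0.9618, -0.9363, 1.5119].
Step 2: g^T H^(-1) g = sum_i g_i^2 / H_ii
  = (-2.7733)^2/7 + (7.6945)^2/8 + (-2.809)^2/3 + (4.5356)^2/3
  = 1.0987 + 7.4007 + 2.6302 + 6.8572 = 17.9868
Step 3: Objective decrease = 0.5 * g^T H^(-1) g = 8.9934


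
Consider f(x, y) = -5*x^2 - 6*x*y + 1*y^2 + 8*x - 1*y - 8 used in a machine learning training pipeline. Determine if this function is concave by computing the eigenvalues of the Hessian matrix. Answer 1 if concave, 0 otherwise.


The Hessian of f(x,y) = -5*x^2 - 6*x*y + 1*y^2 + 8*x - 1*y - 8 is:
H = [[-10, -6], [-6, 2]]
Trace = -10 + 2 = -8
Determinant = -10*2 - (-6)^2 = -56
Discriminant = (-8)^2 - 4*-56 = 288.0
Eigenvalues: lambda_1 = -12.4853, lambda_2 = 4.4853
The function is not concave.

0


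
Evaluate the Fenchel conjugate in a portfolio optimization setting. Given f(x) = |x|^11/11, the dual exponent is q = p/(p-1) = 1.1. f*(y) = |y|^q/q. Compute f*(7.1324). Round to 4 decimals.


The conjugate exponent q satisfies 1/p + 1/q = 1.
p = 11, so q = 11/(11 - 1) = 1.1
|y|^q = 7.1324^1.1 = 8.6808
f*(7.1324) = 8.6808 / 1.1 = 7.8916


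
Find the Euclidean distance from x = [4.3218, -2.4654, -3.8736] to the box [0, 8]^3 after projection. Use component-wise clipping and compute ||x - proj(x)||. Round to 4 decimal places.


Project each component onto [0, 8].
clip(4.3218) = 4.3218, clip(-2.4654) = 0.0, clip(-3.8736) = 0.0
Projection = [4.3218, 0.0, 0.0]
Squared diffs: [0.0, 6.0782, 15.0048]
Distance = sqrt(21.083) = 4.5916


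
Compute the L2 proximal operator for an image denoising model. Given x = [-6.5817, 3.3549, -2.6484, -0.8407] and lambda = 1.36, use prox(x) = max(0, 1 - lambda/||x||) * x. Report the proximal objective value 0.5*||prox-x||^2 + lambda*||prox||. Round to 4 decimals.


Step 1: Compute ||x||.
||x|| = 7.8927
Step 2: Compute scaling factor.
scale = max(0, 1 - 1.36/7.8927) = 0.8277
Step 3: prox(x) = [-5.4476, 2.7768, -2.1921, -0.6958]
||prox(x)|| = 6.5327
Step 4: Proximal objective.
0.5*||prox-x||^2 = 0.9248
lambda*||prox|| = 8.8845
Total = 9.8093


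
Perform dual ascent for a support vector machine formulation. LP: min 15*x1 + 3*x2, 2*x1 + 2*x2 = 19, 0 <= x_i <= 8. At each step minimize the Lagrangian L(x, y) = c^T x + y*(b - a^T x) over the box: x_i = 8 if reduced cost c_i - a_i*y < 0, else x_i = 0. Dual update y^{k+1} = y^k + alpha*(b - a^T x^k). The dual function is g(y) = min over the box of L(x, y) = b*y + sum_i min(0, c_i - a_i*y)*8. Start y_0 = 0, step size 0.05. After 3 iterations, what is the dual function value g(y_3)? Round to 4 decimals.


Dual ascent for LP: min 15*x1 + 3*x2, 2*x1 + 2*x2 = 19, 0 <= x_i <= 8
Step 1: y^k = 0.0, reduced costs: (15.0, 3.0)
  x^k = (0.0, 0.0), subgradient = b - a^T x = 19.0
  y^{k+1} = 0.0 + 0.05*19.0 = 0.95
Step 2: y^k = 0.95, reduced costs: (13.1, 1.1)
  x^k = (0.0, 0.0), subgradient = b - a^T x = 19.0
  y^{k+1} = 0.95 + 0.05*19.0 = 1.9
Step 3: y^k = 1.9, reduced costs: (11.2, -0.8)
  x^k = (0.0, 8.0), subgradient = b - a^T x = 3.0
  y^{k+1} = 1.9 + 0.05*3.0 = 2.05
Dual objective at y_3 = 2.05: reduced costs (10.9, -1.1), box minimizer x = (0.0, 8.0)
g(y_3) = b*y + (c1 - a1*y)*x1 + (c2 - a2*y)*x2 = 19*2.05 + 10.9*0.0 + (-1.1)*8.0 = 38.95 + 0.0 - 8.8 = 30.15


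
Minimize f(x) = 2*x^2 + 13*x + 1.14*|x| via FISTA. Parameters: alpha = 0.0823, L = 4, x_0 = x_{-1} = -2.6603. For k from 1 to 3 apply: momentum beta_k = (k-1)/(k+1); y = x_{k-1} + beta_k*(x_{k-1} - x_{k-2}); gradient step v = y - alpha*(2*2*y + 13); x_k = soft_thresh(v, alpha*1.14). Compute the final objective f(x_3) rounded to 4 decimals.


FISTA on f(x) = 2*x^2 + 13*x + 1.14*|x|
L = 4, alpha = 0.0823
Iteration 1: beta = 0.0, y = -2.6603 + 0.0*(-2.6603 + 2.6603) = -2.6603
  grad(y) = 2.3588, v = y - alpha*grad = -2.8544
  prox(v) = soft_thresh(-2.8544, 0.0938) = -2.7606
Iteration 2: beta = 0.3333, y = -2.7606 + 0.3333*(-2.7606 + 2.6603) = -2.794
  grad(y) = 1.8238, v = y - alpha*grad = -2.9441
  prox(v) = soft_thresh(-2.9441, 0.0938) = -2.8503
Iteration 3: beta = 0.5, y = -2.8503 + 0.5*(-2.8503 + 2.7606) = -2.8952
  grad(y) = 1.4193, v = y - alpha*grad = -3.012
  prox(v) = soft_thresh(-3.012, 0.0938) = -2.9182
f(x_3) = 2*(-2.9182)^2 + 13*(-2.9182) + 1.14*|-2.9182| = -17.5781


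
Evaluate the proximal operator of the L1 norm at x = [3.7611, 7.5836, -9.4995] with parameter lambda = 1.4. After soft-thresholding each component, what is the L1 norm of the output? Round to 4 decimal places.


Soft-thresholding with lambda = 1.4:
prox(3.7611) = sign(3.7611)*max(|3.7611| - 1.4, 0) = 2.3611
prox(7.5836) = sign(7.5836)*max(|7.5836| - 1.4, 0) = 6.1836
prox(-9.4995) = sign(-9.4995)*max(|-9.4995| - 1.4, 0) = -8.0995
prox(x) = [2.3611, 6.1836, -8.0995]
||prox(x)||_1 = 2.3611 + 6.1836 + 8.0995 = 16.6442


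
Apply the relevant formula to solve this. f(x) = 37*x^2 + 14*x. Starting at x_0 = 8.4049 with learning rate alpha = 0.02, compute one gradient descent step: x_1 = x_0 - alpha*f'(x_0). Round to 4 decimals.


We compute the gradient at x_0 and apply the update.
f'(x) = 74*x + 14
f'(8.4049) = 74*8.4049 + 14 = 635.9626
x_1 = 8.4049 - 0.02*635.9626 = -4.3144


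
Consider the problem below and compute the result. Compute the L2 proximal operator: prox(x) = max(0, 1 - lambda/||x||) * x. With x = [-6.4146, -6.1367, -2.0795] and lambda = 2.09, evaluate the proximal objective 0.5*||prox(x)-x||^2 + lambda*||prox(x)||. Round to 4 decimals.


Step 1: Compute ||x||.
||x|| = 9.1176
Step 2: Compute scaling factor.
scale = max(0, 1 - 2.09/9.1176) = 0.7708
Step 3: prox(x) = [-4.9442, -4.73, -1.6028]
||prox(x)|| = 7.0276
Step 4: Proximal objective.
0.5*||prox-x||^2 = 2.1841
lambda*||prox|| = 14.6877
Total = 16.8717


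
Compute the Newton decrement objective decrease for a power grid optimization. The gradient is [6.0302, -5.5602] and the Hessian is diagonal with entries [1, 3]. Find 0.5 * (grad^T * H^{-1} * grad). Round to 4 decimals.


Step 1: H is diagonal, so H^(-1) * g = [6.0302, -1.8534].
Step 2: g^T H^(-1) g = sum_i g_i^2 / H_ii
  = (6.0302)^2/1 + (-5.5602)^2/3
  = 36.3633 + 10.3053 = 46.6686
Step 3: Objective decrease = 0.5 * g^T H^(-1) g = 23.3343


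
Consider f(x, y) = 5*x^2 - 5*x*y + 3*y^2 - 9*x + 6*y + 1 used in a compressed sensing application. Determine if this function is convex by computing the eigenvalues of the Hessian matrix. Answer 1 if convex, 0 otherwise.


The Hessian of f(x,y) = 5*x^2 - 5*x*y + 3*y^2 - 9*x + 6*y + 1 is:
H = [[10, -5], [-5, 6]]
Trace = 10 + 6 = 16
Determinant = 10*6 - (-5)^2 = 35
Discriminant = (16)^2 - 4*35 = 116.0
Eigenvalues: lambda_1 = 2.6148, lambda_2 = 13.3852
The function is convex.

1


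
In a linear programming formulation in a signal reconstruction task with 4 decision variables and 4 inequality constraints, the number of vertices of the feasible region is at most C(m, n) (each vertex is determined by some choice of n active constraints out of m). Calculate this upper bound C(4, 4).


Each vertex corresponds to some choice of n active constraints out of m, so the number of vertices is at most C(m, n) = m! / (n!(m-n)!).
m = 4, n = 4
Numerator: 4 * 3 * 2 * 1
Denominator: 4! = 24
C(4, 4) = 1


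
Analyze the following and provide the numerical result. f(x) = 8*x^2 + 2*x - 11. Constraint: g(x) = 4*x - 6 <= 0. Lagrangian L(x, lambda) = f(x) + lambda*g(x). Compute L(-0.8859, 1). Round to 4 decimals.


Step 1: Evaluate f(x).
f(-0.8859) = 8*(-0.8859)^2 + 2*(-0.8859) - 11 = -6.4932
Step 2: Evaluate g(x).
g(-0.8859) = 4*-0.8859 - 6 = -9.5436
Step 3: Compute Lagrangian.
L = -6.4932 + 1*-9.5436 = -16.0368


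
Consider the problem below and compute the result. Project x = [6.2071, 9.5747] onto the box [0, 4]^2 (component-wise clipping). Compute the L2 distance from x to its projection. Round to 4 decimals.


Project each component onto [0, 4].
clip(6.2071) = 4.0, clip(9.5747) = 4.0
Projection = [4.0, 4.0]
Squared diffs: [4.8713, 31.0773]
Distance = sqrt(35.9486) = 5.9957


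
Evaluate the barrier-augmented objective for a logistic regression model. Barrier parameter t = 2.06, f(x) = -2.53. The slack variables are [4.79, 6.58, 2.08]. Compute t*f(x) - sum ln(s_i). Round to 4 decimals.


Step 1: Compute log-barrier.
ln values: [1.5665, 1.884, 0.7324]
phi = -(1.5665 + 1.884 + 0.7324) = -4.1829
Step 2: Compute augmented objective.
t*f(x) = 2.06*-2.53 = -5.2118
Total = -5.2118 - 4.1829 = -9.3947


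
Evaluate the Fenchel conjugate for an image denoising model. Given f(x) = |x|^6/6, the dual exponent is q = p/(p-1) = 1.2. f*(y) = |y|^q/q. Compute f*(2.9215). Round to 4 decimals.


The conjugate exponent q satisfies 1/p + 1/q = 1.
p = 6, so q = 6/(6 - 1) = 1.2
|y|^q = 2.9215^1.2 = 3.6202
f*(2.9215) = 3.6202 / 1.2 = 3.0168


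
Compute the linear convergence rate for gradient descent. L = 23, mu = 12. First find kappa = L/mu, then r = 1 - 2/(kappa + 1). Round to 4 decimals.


Step 1: Compute the condition number.
kappa = L/mu = 23/12 = 1.9167
Step 2: Compute the convergence rate.
r = 1 - 2/(kappa + 1) = 1 - 2*mu/(L + mu) = (L - mu)/(L + mu) = 11/35 = 0.3143


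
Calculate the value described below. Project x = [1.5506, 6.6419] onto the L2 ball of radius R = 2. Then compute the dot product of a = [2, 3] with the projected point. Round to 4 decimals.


Step 1: Compute ||x|| (intermediates to 6 decimals).
||x|| = sqrt(1.5506^2 + 6.6419^2) = 6.820498
Step 2: Project.
Since ||x|| > R, scale = R/||x|| = 2/6.820498 = 0.293234, proj(x) = scale * x
proj(x) = [0.454689, 1.947631]
Step 3: Dot product.
a^T * proj(x) = 2*0.454689 + 3*1.947631 = 6.7523


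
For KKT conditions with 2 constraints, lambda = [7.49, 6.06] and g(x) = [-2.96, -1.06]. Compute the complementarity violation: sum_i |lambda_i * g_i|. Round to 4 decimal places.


KKT complementary slackness check:
lambda_1 * g_1 = 7.49 * -2.96 = -22.1704
lambda_2 * g_2 = 6.06 * -1.06 = -6.4236
Total violation = 22.1704 + 6.4236 = 28.594


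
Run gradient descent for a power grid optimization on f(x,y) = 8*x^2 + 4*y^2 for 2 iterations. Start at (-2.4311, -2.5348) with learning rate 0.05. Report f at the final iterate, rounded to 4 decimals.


Gradient descent on f(x,y) = 8*x^2 + 4*y^2.
Starting point: (-2.4311, -2.5348), alpha = 0.05
Step 1: grad_x = 2*8*-2.4311 = -38.8976, grad_y = 2*4*-2.5348 = -20.2784
  x_1 = -2.4311 - 0.05*-38.8976 = -0.4862
  y_1 = -2.5348 - 0.05*-20.2784 = -1.5209
Step 2: grad_x = 2*8*-0.4862 = -7.7795, grad_y = 2*4*-1.5209 = -12.167
  x_2 = -0.4862 - 0.05*-7.7795 = -0.0972
  y_2 = -1.5209 - 0.05*-12.167 = -0.9125
f(-0.0972, -0.9125) = 8*(-0.0972)^2 + 4*(-0.9125)^2 = 3.4065


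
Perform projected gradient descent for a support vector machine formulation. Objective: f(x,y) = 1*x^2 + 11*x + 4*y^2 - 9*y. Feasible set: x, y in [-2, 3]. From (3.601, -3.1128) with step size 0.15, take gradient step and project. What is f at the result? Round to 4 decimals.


Step 1: Compute gradient at (3.601, -3.1128).
grad_x = 2*1*3.601 + 11 = 18.202
grad_y = 2*4*-3.1128 - 9 = -33.9024
Step 2: Gradient step.
x_raw = 3.601 - 0.15*18.202 = 0.8707
y_raw = -3.1128 - 0.15*-33.9024 = 1.9726
Step 3: Project onto [-2, 3].
x_proj = clip(0.8707) = 0.8707
y_proj = clip(1.9726) = 1.9726
Step 4: Evaluate f.
f(0.8707, 1.9726) = 8.1468


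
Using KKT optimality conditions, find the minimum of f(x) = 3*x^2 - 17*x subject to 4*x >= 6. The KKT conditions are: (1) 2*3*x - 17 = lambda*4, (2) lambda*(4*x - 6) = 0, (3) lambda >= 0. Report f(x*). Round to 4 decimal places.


Step 1: Try lambda = 0 (constraint inactive).
Stationarity: 2*3*x - 17 = 0
x* = 17/(2*3) = 17/6 = 2.8333 (rounded; the exact value 17/6 is used below)
Check constraint: 4*2.8333 = 11.3332 >= 6 -- satisfied.
Step 2: Compute optimal value.
f(x*) = 3*(17/6)^2 - 17*(17/6) = -24.0833


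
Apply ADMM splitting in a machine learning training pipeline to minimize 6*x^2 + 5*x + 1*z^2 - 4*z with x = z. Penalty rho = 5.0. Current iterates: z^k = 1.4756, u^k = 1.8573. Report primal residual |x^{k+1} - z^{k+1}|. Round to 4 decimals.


ADMM iteration with rho = 5.0, z^k = 1.4756, u^k = 1.8573
Step 1: x-update.
Minimize 6*x^2 + 5*x + (5.0/2)*(x - 1.4756 + 1.8573)^2
FOC: (2*6 + 5.0)*x = -5 + 5.0*(1.4756 - 1.8573)
x^{k+1} = -0.4064
Step 2: z-update.
Minimize 1*z^2 - 4*z + (5.0/2)*(-0.4064 - z + 1.8573)^2
FOC: (2*1 + 5.0)*z = 4 + 5.0*(-0.4064 + 1.8573)
z^{k+1} = 1.6078
Step 3: u-update.
u^{k+1} = 1.8573 - 0.4064 - 1.6078 = -0.1569
Step 4: Primal residual = |-0.4064 - 1.6078| = 2.0142


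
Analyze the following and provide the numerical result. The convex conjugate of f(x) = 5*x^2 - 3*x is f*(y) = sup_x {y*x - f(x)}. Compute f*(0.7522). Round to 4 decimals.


f*(y) = sup_x {y*x - a*x^2 - b*x} = sup_x {(y-b)*x - a*x^2}
FOC: (y - b) - 2a*x = 0 => x* = (y - b)/(2a)
x* = (0.7522 + 3)/(2*5) = 0.3752
f*(0.7522) = (y-b)^2/(4a) = (0.7522 + 3)^2/(4*5)
= 14.079/20 = 0.704


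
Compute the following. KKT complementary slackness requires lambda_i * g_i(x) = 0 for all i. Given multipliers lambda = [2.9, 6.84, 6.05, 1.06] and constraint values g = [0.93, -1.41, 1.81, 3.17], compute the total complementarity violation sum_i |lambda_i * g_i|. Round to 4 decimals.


KKT complementary slackness check:
lambda_1 * g_1 = 2.9 * 0.93 = 2.697
lambda_2 * g_2 = 6.84 * -1.41 = -9.6444
lambda_3 * g_3 = 6.05 * 1.81 = 10.9505
lambda_4 * g_4 = 1.06 * 3.17 = 3.3602
Total violation = 2.697 + 9.6444 + 10.9505 + 3.3602 = 26.6521


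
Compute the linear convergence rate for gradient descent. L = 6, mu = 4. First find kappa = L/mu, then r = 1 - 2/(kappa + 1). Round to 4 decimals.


Step 1: Compute the condition number.
kappa = L/mu = 6/4 = 1.5
Step 2: Compute the convergence rate.
r = 1 - 2/(kappa + 1) = 1 - 2*mu/(L + mu) = (L - mu)/(L + mu) = 2/10 = 0.2


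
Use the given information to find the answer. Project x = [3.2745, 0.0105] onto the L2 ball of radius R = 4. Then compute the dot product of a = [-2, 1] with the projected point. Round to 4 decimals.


Step 1: Compute ||x|| (intermediates to 6 decimals).
||x|| = sqrt(3.2745^2 + 0.0105^2) = 3.274517
Step 2: Project.
Since ||x|| <= R, proj = x (no scaling needed).
proj(x) = [3.2745, 0.0105]
Step 3: Dot product.
a^T * proj(x) = -2*3.2745 + 1*0.0105 = -6.5385


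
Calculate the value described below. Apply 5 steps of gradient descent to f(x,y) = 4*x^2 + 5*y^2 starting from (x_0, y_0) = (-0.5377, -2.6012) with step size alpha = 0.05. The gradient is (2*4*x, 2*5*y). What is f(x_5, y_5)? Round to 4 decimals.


Gradient descent on f(x,y) = 4*x^2 + 5*y^2.
Starting point: (-0.5377, -2.6012), alpha = 0.05
Step 1: grad_x = 2*4*-0.5377 = -4.3016, grad_y = 2*5*-2.6012 = -26.012
  x_1 = -0.5377 - 0.05*-4.3016 = -0.3226
  y_1 = -2.6012 - 0.05*-26.012 = -1.3006
Step 2: grad_x = 2*4*-0.3226 = -2.581, grad_y = 2*5*-1.3006 = -13.006
  x_2 = -0.3226 - 0.05*-2.581 = -0.1936
  y_2 = -1.3006 - 0.05*-13.006 = -0.6503
Step 3: grad_x = 2*4*-0.1936 = -1.5486, grad_y = 2*5*-0.6503 = -6.503
  x_3 = -0.1936 - 0.05*-1.5486 = -0.1161
  y_3 = -0.6503 - 0.05*-6.503 = -0.3252
Step 4: grad_x = 2*4*-0.1161 = -0.9291, grad_y = 2*5*-0.3252 = -3.2515
  x_4 = -0.1161 - 0.05*-0.9291 = -0.0697
  y_4 = -0.3252 - 0.05*-3.2515 = -0.1626
Step 5: grad_x = 2*4*-0.0697 = -0.5575, grad_y = 2*5*-0.1626 = -1.6258
  x_5 = -0.0697 - 0.05*-0.5575 = -0.0418
  y_5 = -0.1626 - 0.05*-1.6258 = -0.0813
f(-0.0418, -0.0813) = 4*(-0.0418)^2 + 5*(-0.0813)^2 = 0.04


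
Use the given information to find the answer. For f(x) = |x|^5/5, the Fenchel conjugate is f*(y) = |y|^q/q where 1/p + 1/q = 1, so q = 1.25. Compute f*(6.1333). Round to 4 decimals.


The conjugate exponent q satisfies 1/p + 1/q = 1.
p = 5, so q = 5/(5 - 1) = 1.25
|y|^q = 6.1333^1.25 = 9.652
f*(6.1333) = 9.652 / 1.25 = 7.7216


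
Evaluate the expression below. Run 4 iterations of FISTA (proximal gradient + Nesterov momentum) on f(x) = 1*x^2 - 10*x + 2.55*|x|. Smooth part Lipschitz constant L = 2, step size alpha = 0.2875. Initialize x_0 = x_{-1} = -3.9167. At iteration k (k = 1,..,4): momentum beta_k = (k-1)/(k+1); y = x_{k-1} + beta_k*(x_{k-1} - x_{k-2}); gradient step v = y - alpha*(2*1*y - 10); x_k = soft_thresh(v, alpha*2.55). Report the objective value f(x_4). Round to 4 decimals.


FISTA on f(x) = 1*x^2 - 10*x + 2.55*|x|
L = 2, alpha = 0.2875
Iteration 1: beta = 0.0, y = -3.9167 + 0.0*(-3.9167 + 3.9167) = -3.9167
  grad(y) = -17.8334, v = y - alpha*grad = 1.2104
  prox(v) = soft_thresh(1.2104, 0.7331) = 0.4773
Iteration 2: beta = 0.3333, y = 0.4773 + 0.3333*(0.4773 + 3.9167) = 1.9419
  grad(y) = -6.1161, v = y - alpha*grad = 3.7003
  prox(v) = soft_thresh(3.7003, 0.7331) = 2.9672
Iteration 3: beta = 0.5, y = 2.9672 + 0.5*(2.9672 - 0.4773) = 4.2122
  grad(y) = -1.5757, v = y - alpha*grad = 4.6652
  prox(v) = soft_thresh(4.6652, 0.7331) = 3.932
Iteration 4: beta = 0.6, y = 3.932 + 0.6*(3.932 - 2.9672) = 4.5109
  grad(y) = -0.9781, v = y - alpha*grad = 4.7922
  prox(v) = soft_thresh(4.7922, 0.7331) = 4.059
f(x_4) = 1*4.059^2 - 10*4.059 + 2.55*|4.059| = -13.7641


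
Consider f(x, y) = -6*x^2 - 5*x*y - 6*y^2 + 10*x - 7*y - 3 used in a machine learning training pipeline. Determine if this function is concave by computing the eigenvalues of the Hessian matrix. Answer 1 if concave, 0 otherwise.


The Hessian of f(x,y) = -6*x^2 - 5*x*y - 6*y^2 + 10*x - 7*y - 3 is:
H = [[-12, -5], [-5, -12]]
Trace = -12 - 12 = -24
Determinant = -12*-12 - (-5)^2 = 119
Discriminant = (-24)^2 - 4*119 = 100.0
Eigenvalues: lambda_1 = -17.0, lambda_2 = -7.0
The function is concave.

1


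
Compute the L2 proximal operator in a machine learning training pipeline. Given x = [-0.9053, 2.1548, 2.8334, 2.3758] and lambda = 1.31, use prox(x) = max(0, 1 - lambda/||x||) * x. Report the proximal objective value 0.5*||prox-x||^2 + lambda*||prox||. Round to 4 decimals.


Step 1: Compute ||x||.
||x|| = 4.3744
Step 2: Compute scaling factor.
scale = max(0, 1 - 1.31/4.3744) = 0.7005
Step 3: prox(x) = [-0.6342, 1.5095, 1.9849, 1.6643]
||prox(x)|| = 3.0644
Step 4: Proximal objective.
0.5*||prox-x||^2 = 0.8581
lambda*||prox|| = 4.0144
Total = 4.8724


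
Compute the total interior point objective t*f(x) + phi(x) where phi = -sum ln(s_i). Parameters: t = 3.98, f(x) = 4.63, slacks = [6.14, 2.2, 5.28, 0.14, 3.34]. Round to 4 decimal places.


Step 1: Compute log-barrier.
ln values: [1.8148, 0.7885, 1.6639, -1.9661, 1.206]
phi = -(1.8148 + 0.7885 + 1.6639 - 1.9661 + 1.206) = -3.5071
Step 2: Compute augmented objective.
t*f(x) = 3.98*4.63 = 18.4274
Total = 18.4274 - 3.5071 = 14.9203


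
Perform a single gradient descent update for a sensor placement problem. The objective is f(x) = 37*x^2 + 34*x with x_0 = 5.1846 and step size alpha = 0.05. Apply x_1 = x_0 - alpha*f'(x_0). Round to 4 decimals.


We compute the gradient at x_0 and apply the update.
f'(x) = 74*x + 34
f'(5.1846) = 74*5.1846 + 34 = 417.6604
x_1 = 5.1846 - 0.05*417.6604 = -15.6984


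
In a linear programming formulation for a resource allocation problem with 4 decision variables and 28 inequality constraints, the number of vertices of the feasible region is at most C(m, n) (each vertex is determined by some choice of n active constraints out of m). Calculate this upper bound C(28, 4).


Each vertex corresponds to some choice of n active constraints out of m, so the number of vertices is at most C(m, n) = m! / (n!(m-n)!).
m = 28, n = 4
Numerator: 28 * 27 * 26 * 25
Denominator: 4! = 24
C(28, 4) = 20475


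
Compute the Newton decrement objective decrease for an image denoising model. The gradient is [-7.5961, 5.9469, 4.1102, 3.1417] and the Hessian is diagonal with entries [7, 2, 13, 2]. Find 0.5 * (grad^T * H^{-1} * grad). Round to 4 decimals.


Step 1: H is diagonal, so H^(-1) * g = [-1.0852, 2.9735, 0.3162, 1.5709].
Step 2: g^T H^(-1) g = sum_i g_i^2 / H_ii
  = (-7.5961)^2/7 + (5.9469)^2/2 + (4.1102)^2/13 + (3.1417)^2/2
  = 8.243 + 17.6828 + 1.2995 + 4.9351 = 32.1604
Step 3: Objective decrease = 0.5 * g^T H^(-1) g = 16.0802


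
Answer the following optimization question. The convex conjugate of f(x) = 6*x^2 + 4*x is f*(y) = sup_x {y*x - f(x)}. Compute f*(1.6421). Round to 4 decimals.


f*(y) = sup_x {y*x - a*x^2 - b*x} = sup_x {(y-b)*x - a*x^2}
FOC: (y - b) - 2a*x = 0 => x* = (y - b)/(2a)
x* = (1.6421 - 4)/(2*6) = -0.1965
f*(1.6421) = (y-b)^2/(4a) = (1.6421 - 4)^2/(4*6)
= 5.5597/24 = 0.2317


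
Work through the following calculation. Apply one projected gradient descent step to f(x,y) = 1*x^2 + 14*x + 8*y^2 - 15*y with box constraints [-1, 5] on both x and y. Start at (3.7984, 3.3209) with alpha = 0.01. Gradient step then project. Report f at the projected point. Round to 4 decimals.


Step 1: Compute gradient at (3.7984, 3.3209).
grad_x = 2*1*3.7984 + 14 = 21.5968
grad_y = 2*8*3.3209 - 15 = 38.1344
Step 2: Gradient step.
x_raw = 3.7984 - 0.01*21.5968 = 3.5824
y_raw = 3.3209 - 0.01*38.1344 = 2.9396
Step 3: Project onto [-1, 5].
x_proj = clip(3.5824) = 3.5824
y_proj = clip(2.9396) = 2.9396
Step 4: Evaluate f.
f(3.5824, 2.9396) = 88.0224


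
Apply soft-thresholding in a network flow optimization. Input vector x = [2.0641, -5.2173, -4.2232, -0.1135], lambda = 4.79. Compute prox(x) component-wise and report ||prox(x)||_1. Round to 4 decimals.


Soft-thresholding with lambda = 4.79:
prox(2.0641) = sign(2.0641)*max(|2.0641| - 4.79, 0) = 0.0
prox(-5.2173) = sign(-5.2173)*max(|-5.2173| - 4.79, 0) = -0.4273
prox(-4.2232) = sign(-4.2232)*max(|-4.2232| - 4.79, 0) = 0.0
prox(-0.1135) = sign(-0.1135)*max(|-0.1135| - 4.79, 0) = 0.0
prox(x) = [0.0, -0.4273, 0.0, 0.0]
||prox(x)||_1 = 0.0 + 0.4273 + 0.0 + 0.0 = 0.4273


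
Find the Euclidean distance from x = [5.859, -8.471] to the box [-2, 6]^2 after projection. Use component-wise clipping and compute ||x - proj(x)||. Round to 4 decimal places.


Project each component onto [-2, 6].
clip(5.859) = 5.859, clip(-8.471) = -2.0
Projection = [5.859, -2.0]
Squared diffs: [0.0, 41.8738]
Distance = sqrt(41.8738) = 6.471


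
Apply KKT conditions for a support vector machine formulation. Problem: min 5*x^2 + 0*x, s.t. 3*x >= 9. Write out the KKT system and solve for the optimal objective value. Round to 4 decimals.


Step 1: Try lambda = 0 (constraint inactive).
x_unc = 0/(2*5) = 0.0
Check: 3*0.0 = 0.0 < 9 -- violated!
Step 2: Constraint must be active: 3*x = 9
x* = 9/3 = 3.0
lambda = (2*5*3.0 + 0)/3 = 10.0
Step 3: Compute optimal value.
f(x*) = 5*3.0^2 + 0*3.0 = 45.0


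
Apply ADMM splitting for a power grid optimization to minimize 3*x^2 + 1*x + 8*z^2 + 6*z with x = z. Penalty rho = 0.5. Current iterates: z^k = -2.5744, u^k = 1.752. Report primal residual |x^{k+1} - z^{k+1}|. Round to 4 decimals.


ADMM iteration with rho = 0.5, z^k = -2.5744, u^k = 1.752
Step 1: x-update.
Minimize 3*x^2 + 1*x + (0.5/2)*(x + 2.5744 + 1.752)^2
FOC: (2*3 + 0.5)*x = -1 + 0.5*(-2.5744 - 1.752)
x^{k+1} = -0.4866
Step 2: z-update.
Minimize 8*z^2 + 6*z + (0.5/2)*(-0.4866 - z + 1.752)^2
FOC: (2*8 + 0.5)*z = -6 + 0.5*(-0.4866 + 1.752)
z^{k+1} = -0.3253
Step 3: u-update.
u^{k+1} = 1.752 - 0.4866 + 0.3253 = 1.5906
Step 4: Primal residual = |-0.4866 + 0.3253| = 0.1614


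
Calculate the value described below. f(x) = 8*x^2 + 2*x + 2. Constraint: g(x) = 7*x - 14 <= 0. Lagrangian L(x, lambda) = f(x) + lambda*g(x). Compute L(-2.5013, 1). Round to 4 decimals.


Step 1: Evaluate f(x).
f(-2.5013) = 8*(-2.5013)^2 + 2*(-2.5013) + 2 = 47.0494
Step 2: Evaluate g(x).
g(-2.5013) = 7*-2.5013 - 14 = -31.5091
Step 3: Compute Lagrangian.
L = 47.0494 + 1*-31.5091 = 15.5403


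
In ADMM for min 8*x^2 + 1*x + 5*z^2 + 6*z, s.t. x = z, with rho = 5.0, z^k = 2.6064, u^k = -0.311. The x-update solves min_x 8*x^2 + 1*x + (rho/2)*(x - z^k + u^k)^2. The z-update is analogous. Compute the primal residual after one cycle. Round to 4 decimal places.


ADMM iteration with rho = 5.0, z^k = 2.6064, u^k = -0.311
Step 1: x-update.
Minimize 8*x^2 + 1*x + (5.0/2)*(x - 2.6064 - 0.311)^2
FOC: (2*8 + 5.0)*x = -1 + 5.0*(2.6064 + 0.311)
x^{k+1} = 0.647
Step 2: z-update.
Minimize 5*z^2 + 6*z + (5.0/2)*(0.647 - z - 0.311)^2
FOC: (2*5 + 5.0)*z = -6 + 5.0*(0.647 - 0.311)
z^{k+1} = -0.288
Step 3: u-update.
u^{k+1} = -0.311 + 0.647 + 0.288 = 0.624
Step 4: Primal residual = |0.647 + 0.288| = 0.935


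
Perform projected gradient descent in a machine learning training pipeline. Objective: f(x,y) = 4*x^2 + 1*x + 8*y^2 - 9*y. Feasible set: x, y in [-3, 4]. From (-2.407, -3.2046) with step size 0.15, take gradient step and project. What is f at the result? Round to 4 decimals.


Step 1: Compute gradient at (-2.407, -3.2046).
grad_x = 2*4*-2.407 + 1 = -18.256
grad_y = 2*8*-3.2046 - 9 = -60.2736
Step 2: Gradient step.
x_raw = -2.407 - 0.15*-18.256 = 0.3314
y_raw = -3.2046 - 0.15*-60.2736 = 5.8364
Step 3: Project onto [-3, 4].
x_proj = clip(0.3314) = 0.3314
y_proj = clip(5.8364) = 4.0
Step 4: Evaluate f.
f(0.3314, 4.0) = 92.7707


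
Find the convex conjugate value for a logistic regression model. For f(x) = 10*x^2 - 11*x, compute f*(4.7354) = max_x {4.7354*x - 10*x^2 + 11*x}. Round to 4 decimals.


f*(y) = sup_x {y*x - a*x^2 - b*x} = sup_x {(y-b)*x - a*x^2}
FOC: (y - b) - 2a*x = 0 => x* = (y - b)/(2a)
x* = (4.7354 + 11)/(2*10) = 0.7868
f*(4.7354) = (y-b)^2/(4a) = (4.7354 + 11)^2/(4*10)
= 247.6028/40 = 6.1901


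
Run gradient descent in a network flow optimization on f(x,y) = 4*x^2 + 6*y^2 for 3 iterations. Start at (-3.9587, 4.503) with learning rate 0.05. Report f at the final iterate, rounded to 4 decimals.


Gradient descent on f(x,y) = 4*x^2 + 6*y^2.
Starting point: (-3.9587, 4.503), alpha = 0.05
Step 1: grad_x = 2*4*-3.9587 = -31.6696, grad_y = 2*6*4.503 = 54.036
  x_1 = -3.9587 - 0.05*-31.6696 = -2.3752
  y_1 = 4.503 - 0.05*54.036 = 1.8012
Step 2: grad_x = 2*4*-2.3752 = -19.0018, grad_y = 2*6*1.8012 = 21.6144
  x_2 = -2.3752 - 0.05*-19.0018 = -1.4251
  y_2 = 1.8012 - 0.05*21.6144 = 0.7205
Step 3: grad_x = 2*4*-1.4251 = -11.4011, grad_y = 2*6*0.7205 = 8.6458
  x_3 = -1.4251 - 0.05*-11.4011 = -0.8551
  y_3 = 0.7205 - 0.05*8.6458 = 0.2882
f(-0.8551, 0.2882) = 4*(-0.8551)^2 + 6*0.2882^2 = 3.423


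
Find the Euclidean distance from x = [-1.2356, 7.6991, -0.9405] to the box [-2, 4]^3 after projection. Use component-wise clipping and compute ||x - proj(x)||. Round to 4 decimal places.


Project each component onto [-2, 4].
clip(-1.2356) = -1.2356, clip(7.6991) = 4.0, clip(-0.9405) = -0.9405
Projection = [-1.2356, 4.0, -0.9405]
Squared diffs: [0.0, 13.6833, 0.0]
Distance = sqrt(13.6833) = 3.6991


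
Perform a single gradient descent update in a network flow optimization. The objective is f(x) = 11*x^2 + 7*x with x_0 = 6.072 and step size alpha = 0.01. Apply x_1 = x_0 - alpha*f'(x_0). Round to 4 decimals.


We compute the gradient at x_0 and apply the update.
f'(x) = 22*x + 7
f'(6.072) = 22*6.072 + 7 = 140.584
x_1 = 6.072 - 0.01*140.584 = 4.6662


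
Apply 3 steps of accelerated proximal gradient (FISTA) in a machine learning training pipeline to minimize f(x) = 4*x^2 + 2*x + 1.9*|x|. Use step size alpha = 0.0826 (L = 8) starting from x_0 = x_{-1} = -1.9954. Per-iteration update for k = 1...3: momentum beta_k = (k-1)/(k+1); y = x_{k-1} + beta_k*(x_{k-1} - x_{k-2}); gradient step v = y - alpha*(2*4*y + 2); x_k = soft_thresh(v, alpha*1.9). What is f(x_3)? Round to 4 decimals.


FISTA on f(x) = 4*x^2 + 2*x + 1.9*|x|
L = 8, alpha = 0.0826
Iteration 1: beta = 0.0, y = -1.9954 + 0.0*(-1.9954 + 1.9954) = -1.9954
  grad(y) = -13.9632, v = y - alpha*grad = -0.842
  prox(v) = soft_thresh(-0.842, 0.1569) = -0.6851
Iteration 2: beta = 0.3333, y = -0.6851 + 0.3333*(-0.6851 + 1.9954) = -0.2483
  grad(y) = 0.0133, v = y - alpha*grad = -0.2494
  prox(v) = soft_thresh(-0.2494, 0.1569) = -0.0925
Iteration 3: beta = 0.5, y = -0.0925 + 0.5*(-0.0925 + 0.6851) = 0.2038
  grad(y) = 3.6305, v = y - alpha*grad = -0.0961
  prox(v) = soft_thresh(-0.0961, 0.1569) = 0.0
f(x_3) = 4*0.0^2 + 2*0.0 + 1.9*|0.0| = 0.0


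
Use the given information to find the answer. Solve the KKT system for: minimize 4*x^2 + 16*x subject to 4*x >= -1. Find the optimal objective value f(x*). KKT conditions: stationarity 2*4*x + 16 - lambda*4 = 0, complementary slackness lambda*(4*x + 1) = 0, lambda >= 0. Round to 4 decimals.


Step 1: Try lambda = 0 (constraint inactive).
x_unc = -16/(2*4) = -2.0
Check: 4*-2.0 = -8.0 < -1 -- violated!
Step 2: Constraint must be active: 4*x = -1
x* = -1/4 = -0.25
lambda = (2*4*(-0.25) + 16)/4 = 3.5
Step 3: Compute optimal value.
f(x*) = 4*(-0.25)^2 + 16*(-0.25) = -3.75


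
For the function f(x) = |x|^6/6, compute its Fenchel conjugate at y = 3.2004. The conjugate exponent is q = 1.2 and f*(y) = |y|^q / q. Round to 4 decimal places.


The conjugate exponent q satisfies 1/p + 1/q = 1.
p = 6, so q = 6/(6 - 1) = 1.2
|y|^q = 3.2004^1.2 = 4.0387
f*(3.2004) = 4.0387 / 1.2 = 3.3656


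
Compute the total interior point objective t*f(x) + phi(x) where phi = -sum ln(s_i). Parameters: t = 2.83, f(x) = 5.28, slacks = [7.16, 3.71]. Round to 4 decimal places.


Step 1: Compute log-barrier.
ln values: [1.9685, 1.311]
phi = -(1.9685 + 1.311) = -3.2795
Step 2: Compute augmented objective.
t*f(x) = 2.83*5.28 = 14.9424
Total = 14.9424 - 3.2795 = 11.6629


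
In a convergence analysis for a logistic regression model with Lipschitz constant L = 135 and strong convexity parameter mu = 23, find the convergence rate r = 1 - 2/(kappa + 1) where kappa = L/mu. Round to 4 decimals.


Step 1: Compute the condition number.
kappa = L/mu = 135/23 = 5.8696
Step 2: Compute the convergence rate.
r = 1 - 2/(kappa + 1) = 1 - 2*mu/(L + mu) = (L - mu)/(L + mu) = 112/158 = 0.7089


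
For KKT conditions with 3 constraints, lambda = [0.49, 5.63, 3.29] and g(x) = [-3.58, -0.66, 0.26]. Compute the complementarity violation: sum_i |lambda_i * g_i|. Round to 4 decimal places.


KKT complementary slackness check:
lambda_1 * g_1 = 0.49 * -3.58 = -1.7542
lambda_2 * g_2 = 5.63 * -0.66 = -3.7158
lambda_3 * g_3 = 3.29 * 0.26 = 0.8554
Total violation = 1.7542 + 3.7158 + 0.8554 = 6.3254
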